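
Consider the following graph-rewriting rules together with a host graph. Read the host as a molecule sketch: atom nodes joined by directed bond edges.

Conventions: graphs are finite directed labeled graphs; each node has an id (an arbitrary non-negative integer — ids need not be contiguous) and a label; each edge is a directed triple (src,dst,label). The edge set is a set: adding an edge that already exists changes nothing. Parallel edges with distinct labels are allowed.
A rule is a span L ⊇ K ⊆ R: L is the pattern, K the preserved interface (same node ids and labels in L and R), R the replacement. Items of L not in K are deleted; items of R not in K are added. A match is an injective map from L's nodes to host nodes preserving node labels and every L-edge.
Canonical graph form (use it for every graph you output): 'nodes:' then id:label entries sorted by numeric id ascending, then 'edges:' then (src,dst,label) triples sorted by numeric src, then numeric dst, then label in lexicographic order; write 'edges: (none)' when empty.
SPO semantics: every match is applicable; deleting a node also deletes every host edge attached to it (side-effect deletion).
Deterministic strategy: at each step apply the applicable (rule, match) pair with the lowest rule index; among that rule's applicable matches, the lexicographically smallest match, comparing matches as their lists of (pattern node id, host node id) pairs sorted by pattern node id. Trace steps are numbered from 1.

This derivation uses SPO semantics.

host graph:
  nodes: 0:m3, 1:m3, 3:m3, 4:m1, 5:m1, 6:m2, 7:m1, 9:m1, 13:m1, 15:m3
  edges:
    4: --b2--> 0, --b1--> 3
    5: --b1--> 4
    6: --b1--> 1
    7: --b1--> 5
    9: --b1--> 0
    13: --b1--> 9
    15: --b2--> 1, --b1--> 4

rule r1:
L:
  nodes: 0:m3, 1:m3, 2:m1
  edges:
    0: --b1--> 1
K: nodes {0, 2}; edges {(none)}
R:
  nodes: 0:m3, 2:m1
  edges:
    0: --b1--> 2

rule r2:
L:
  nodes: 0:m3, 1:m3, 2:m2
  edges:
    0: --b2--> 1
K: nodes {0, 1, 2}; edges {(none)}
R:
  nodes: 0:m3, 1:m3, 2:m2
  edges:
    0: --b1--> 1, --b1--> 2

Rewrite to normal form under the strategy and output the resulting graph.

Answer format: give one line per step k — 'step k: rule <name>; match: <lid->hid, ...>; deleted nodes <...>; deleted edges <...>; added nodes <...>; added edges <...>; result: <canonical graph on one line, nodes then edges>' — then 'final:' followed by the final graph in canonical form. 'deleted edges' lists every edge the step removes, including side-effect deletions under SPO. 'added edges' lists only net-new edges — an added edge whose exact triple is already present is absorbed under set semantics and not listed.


step 1: rule r2; match: 0->15, 1->1, 2->6; deleted nodes (none); deleted edges (15,1,b2); added nodes (none); added edges (15,1,b1); (15,6,b1); result: nodes: 0:m3, 1:m3, 3:m3, 4:m1, 5:m1, 6:m2, 7:m1, 9:m1, 13:m1, 15:m3 edges: (4,0,b2); (4,3,b1); (5,4,b1); (6,1,b1); (7,5,b1); (9,0,b1); (13,9,b1); (15,1,b1); (15,4,b1); (15,6,b1)
step 2: rule r1; match: 0->15, 1->1, 2->4; deleted nodes 1; deleted edges (6,1,b1); (15,1,b1); added nodes (none); added edges (none); result: nodes: 0:m3, 3:m3, 4:m1, 5:m1, 6:m2, 7:m1, 9:m1, 13:m1, 15:m3 edges: (4,0,b2); (4,3,b1); (5,4,b1); (7,5,b1); (9,0,b1); (13,9,b1); (15,4,b1); (15,6,b1)
final:
nodes: 0:m3, 3:m3, 4:m1, 5:m1, 6:m2, 7:m1, 9:m1, 13:m1, 15:m3
edges: (4,0,b2); (4,3,b1); (5,4,b1); (7,5,b1); (9,0,b1); (13,9,b1); (15,4,b1); (15,6,b1)


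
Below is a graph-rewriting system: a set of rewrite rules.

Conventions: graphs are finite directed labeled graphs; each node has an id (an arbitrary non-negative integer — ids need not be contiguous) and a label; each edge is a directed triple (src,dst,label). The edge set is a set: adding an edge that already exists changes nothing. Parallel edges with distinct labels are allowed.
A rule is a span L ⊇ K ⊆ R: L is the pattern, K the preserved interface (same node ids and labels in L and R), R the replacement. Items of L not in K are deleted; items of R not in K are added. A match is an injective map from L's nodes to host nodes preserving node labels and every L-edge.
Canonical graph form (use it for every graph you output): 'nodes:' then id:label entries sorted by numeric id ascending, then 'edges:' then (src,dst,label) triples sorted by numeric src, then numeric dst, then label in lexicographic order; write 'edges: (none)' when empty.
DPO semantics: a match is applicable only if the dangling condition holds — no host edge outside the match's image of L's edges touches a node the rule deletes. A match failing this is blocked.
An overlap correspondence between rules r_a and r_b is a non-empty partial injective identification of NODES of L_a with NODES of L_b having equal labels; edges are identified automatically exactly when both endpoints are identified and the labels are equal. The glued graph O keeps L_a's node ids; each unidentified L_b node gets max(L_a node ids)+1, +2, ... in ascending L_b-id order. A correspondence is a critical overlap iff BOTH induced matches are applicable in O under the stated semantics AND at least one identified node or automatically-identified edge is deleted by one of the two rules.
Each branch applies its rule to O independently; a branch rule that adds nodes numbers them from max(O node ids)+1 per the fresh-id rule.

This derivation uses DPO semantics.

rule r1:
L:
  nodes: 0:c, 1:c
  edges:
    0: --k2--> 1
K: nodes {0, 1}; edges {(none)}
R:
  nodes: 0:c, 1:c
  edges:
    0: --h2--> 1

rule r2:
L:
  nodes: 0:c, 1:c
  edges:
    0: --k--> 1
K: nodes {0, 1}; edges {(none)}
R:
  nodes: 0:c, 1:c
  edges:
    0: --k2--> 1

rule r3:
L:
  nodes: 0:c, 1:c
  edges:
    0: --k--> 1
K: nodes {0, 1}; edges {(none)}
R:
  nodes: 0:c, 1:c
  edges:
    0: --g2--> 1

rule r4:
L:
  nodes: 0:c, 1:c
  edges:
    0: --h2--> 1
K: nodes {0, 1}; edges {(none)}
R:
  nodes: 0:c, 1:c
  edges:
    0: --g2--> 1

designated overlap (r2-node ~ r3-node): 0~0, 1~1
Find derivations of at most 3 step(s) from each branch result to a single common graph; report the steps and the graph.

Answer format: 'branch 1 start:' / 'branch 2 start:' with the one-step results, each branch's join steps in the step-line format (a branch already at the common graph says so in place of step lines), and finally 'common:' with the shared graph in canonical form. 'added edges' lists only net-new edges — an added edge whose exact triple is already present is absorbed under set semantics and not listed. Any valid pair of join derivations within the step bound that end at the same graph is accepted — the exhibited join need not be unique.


branch 1 start:
nodes: 0:c, 1:c
edges: (0,1,k2)
branch 2 start:
nodes: 0:c, 1:c
edges: (0,1,g2)
branch 1 step 1: rule r1; match: 0->0, 1->1; deleted nodes (none); deleted edges (0,1,k2); added nodes (none); added edges (0,1,h2); result: nodes: 0:c, 1:c edges: (0,1,h2)
branch 1 step 2: rule r4; match: 0->0, 1->1; deleted nodes (none); deleted edges (0,1,h2); added nodes (none); added edges (0,1,g2); result: nodes: 0:c, 1:c edges: (0,1,g2)
branch 2: already at the common graph (0 steps)
common:
nodes: 0:c, 1:c
edges: (0,1,g2)


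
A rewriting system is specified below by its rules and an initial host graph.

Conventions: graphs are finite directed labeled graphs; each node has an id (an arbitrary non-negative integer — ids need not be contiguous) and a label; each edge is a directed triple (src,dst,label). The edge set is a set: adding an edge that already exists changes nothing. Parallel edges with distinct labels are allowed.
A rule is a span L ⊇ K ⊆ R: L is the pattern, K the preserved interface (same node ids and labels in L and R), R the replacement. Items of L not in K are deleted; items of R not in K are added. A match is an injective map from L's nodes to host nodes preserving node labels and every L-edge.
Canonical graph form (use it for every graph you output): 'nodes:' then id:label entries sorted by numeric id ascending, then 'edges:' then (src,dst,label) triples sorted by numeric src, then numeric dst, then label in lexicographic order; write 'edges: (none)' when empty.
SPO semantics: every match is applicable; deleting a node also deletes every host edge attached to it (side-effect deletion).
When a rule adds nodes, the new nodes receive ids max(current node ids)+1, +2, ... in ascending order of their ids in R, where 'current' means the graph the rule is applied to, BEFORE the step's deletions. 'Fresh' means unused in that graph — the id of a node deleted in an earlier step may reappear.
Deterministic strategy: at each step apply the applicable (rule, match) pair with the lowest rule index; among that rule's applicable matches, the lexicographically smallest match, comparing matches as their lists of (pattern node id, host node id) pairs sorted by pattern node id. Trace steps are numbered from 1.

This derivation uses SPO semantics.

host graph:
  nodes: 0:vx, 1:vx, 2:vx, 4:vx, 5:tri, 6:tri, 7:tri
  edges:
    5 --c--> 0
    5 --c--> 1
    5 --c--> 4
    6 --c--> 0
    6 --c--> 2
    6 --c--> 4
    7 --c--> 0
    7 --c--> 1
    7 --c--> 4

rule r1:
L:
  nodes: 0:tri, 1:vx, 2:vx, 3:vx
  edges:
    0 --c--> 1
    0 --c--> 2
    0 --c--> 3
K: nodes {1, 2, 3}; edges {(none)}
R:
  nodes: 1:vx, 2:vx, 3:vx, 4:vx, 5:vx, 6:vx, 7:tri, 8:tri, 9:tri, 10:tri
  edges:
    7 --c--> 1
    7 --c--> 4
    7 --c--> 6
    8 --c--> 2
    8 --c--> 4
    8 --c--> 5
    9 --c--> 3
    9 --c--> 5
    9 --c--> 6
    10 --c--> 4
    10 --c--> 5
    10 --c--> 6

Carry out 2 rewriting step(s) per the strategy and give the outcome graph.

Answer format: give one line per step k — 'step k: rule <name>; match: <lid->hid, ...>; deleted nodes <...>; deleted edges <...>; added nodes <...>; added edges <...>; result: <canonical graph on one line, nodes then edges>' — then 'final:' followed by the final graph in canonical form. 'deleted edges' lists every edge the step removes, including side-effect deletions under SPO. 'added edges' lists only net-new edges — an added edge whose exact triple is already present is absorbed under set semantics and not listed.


step 1: rule r1; match: 0->5, 1->0, 2->1, 3->4; deleted nodes 5; deleted edges (5,0,c); (5,1,c); (5,4,c); added nodes 8, 9, 10, 11, 12, 13, 14; added edges (11,0,c); (11,8,c); (11,10,c); (12,1,c); (12,8,c); (12,9,c); (13,4,c); (13,9,c); (13,10,c); (14,8,c); (14,9,c); (14,10,c); result: nodes: 0:vx, 1:vx, 2:vx, 4:vx, 6:tri, 7:tri, 8:vx, 9:vx, 10:vx, 11:tri, 12:tri, 13:tri, 14:tri edges: (6,0,c); (6,2,c); (6,4,c); (7,0,c); (7,1,c); (7,4,c); (11,0,c); (11,8,c); (11,10,c); (12,1,c); (12,8,c); (12,9,c); (13,4,c); (13,9,c); (13,10,c); (14,8,c); (14,9,c); (14,10,c)
step 2: rule r1; match: 0->6, 1->0, 2->2, 3->4; deleted nodes 6; deleted edges (6,0,c); (6,2,c); (6,4,c); added nodes 15, 16, 17, 18, 19, 20, 21; added edges (18,0,c); (18,15,c); (18,17,c); (19,2,c); (19,15,c); (19,16,c); (20,4,c); (20,16,c); (20,17,c); (21,15,c); (21,16,c); (21,17,c); result: nodes: 0:vx, 1:vx, 2:vx, 4:vx, 7:tri, 8:vx, 9:vx, 10:vx, 11:tri, 12:tri, 13:tri, 14:tri, 15:vx, 16:vx, 17:vx, 18:tri, 19:tri, 20:tri, 21:tri edges: (7,0,c); (7,1,c); (7,4,c); (11,0,c); (11,8,c); (11,10,c); (12,1,c); (12,8,c); (12,9,c); (13,4,c); (13,9,c); (13,10,c); (14,8,c); (14,9,c); (14,10,c); (18,0,c); (18,15,c); (18,17,c); (19,2,c); (19,15,c); (19,16,c); (20,4,c); (20,16,c); (20,17,c); (21,15,c); (21,16,c); (21,17,c)
final:
nodes: 0:vx, 1:vx, 2:vx, 4:vx, 7:tri, 8:vx, 9:vx, 10:vx, 11:tri, 12:tri, 13:tri, 14:tri, 15:vx, 16:vx, 17:vx, 18:tri, 19:tri, 20:tri, 21:tri
edges: (7,0,c); (7,1,c); (7,4,c); (11,0,c); (11,8,c); (11,10,c); (12,1,c); (12,8,c); (12,9,c); (13,4,c); (13,9,c); (13,10,c); (14,8,c); (14,9,c); (14,10,c); (18,0,c); (18,15,c); (18,17,c); (19,2,c); (19,15,c); (19,16,c); (20,4,c); (20,16,c); (20,17,c); (21,15,c); (21,16,c); (21,17,c)


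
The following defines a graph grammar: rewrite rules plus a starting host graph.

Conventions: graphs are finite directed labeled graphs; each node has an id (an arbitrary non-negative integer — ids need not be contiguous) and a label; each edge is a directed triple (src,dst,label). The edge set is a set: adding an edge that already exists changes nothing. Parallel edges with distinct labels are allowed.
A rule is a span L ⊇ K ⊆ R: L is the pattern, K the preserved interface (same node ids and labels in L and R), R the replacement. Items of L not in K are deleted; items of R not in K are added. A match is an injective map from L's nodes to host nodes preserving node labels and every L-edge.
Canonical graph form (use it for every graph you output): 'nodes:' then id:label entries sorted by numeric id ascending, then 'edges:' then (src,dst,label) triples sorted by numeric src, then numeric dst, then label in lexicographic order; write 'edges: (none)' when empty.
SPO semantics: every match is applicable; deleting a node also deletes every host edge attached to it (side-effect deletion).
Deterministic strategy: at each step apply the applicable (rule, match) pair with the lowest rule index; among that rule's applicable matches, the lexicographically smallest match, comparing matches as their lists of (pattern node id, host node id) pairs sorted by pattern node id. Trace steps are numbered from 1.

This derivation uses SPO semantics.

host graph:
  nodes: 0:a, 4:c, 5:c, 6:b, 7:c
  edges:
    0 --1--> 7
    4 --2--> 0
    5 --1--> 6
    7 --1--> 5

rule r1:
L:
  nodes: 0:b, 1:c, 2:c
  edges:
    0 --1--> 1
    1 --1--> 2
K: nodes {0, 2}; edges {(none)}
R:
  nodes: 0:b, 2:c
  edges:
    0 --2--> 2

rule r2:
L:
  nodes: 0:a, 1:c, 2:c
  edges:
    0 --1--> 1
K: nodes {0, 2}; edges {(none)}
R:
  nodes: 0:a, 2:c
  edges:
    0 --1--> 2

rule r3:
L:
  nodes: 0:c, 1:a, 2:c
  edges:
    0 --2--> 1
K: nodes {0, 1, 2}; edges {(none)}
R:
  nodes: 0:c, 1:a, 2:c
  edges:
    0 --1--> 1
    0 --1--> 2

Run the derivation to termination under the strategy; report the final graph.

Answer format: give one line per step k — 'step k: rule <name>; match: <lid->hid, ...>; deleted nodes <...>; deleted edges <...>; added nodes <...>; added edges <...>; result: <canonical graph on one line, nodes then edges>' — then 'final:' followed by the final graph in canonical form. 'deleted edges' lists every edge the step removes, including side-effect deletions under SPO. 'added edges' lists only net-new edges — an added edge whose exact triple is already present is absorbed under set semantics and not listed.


step 1: rule r2; match: 0->0, 1->7, 2->4; deleted nodes 7; deleted edges (0,7,1); (7,5,1); added nodes (none); added edges (0,4,1); result: nodes: 0:a, 4:c, 5:c, 6:b edges: (0,4,1); (4,0,2); (5,6,1)
step 2: rule r2; match: 0->0, 1->4, 2->5; deleted nodes 4; deleted edges (0,4,1); (4,0,2); added nodes (none); added edges (0,5,1); result: nodes: 0:a, 5:c, 6:b edges: (0,5,1); (5,6,1)
final:
nodes: 0:a, 5:c, 6:b
edges: (0,5,1); (5,6,1)


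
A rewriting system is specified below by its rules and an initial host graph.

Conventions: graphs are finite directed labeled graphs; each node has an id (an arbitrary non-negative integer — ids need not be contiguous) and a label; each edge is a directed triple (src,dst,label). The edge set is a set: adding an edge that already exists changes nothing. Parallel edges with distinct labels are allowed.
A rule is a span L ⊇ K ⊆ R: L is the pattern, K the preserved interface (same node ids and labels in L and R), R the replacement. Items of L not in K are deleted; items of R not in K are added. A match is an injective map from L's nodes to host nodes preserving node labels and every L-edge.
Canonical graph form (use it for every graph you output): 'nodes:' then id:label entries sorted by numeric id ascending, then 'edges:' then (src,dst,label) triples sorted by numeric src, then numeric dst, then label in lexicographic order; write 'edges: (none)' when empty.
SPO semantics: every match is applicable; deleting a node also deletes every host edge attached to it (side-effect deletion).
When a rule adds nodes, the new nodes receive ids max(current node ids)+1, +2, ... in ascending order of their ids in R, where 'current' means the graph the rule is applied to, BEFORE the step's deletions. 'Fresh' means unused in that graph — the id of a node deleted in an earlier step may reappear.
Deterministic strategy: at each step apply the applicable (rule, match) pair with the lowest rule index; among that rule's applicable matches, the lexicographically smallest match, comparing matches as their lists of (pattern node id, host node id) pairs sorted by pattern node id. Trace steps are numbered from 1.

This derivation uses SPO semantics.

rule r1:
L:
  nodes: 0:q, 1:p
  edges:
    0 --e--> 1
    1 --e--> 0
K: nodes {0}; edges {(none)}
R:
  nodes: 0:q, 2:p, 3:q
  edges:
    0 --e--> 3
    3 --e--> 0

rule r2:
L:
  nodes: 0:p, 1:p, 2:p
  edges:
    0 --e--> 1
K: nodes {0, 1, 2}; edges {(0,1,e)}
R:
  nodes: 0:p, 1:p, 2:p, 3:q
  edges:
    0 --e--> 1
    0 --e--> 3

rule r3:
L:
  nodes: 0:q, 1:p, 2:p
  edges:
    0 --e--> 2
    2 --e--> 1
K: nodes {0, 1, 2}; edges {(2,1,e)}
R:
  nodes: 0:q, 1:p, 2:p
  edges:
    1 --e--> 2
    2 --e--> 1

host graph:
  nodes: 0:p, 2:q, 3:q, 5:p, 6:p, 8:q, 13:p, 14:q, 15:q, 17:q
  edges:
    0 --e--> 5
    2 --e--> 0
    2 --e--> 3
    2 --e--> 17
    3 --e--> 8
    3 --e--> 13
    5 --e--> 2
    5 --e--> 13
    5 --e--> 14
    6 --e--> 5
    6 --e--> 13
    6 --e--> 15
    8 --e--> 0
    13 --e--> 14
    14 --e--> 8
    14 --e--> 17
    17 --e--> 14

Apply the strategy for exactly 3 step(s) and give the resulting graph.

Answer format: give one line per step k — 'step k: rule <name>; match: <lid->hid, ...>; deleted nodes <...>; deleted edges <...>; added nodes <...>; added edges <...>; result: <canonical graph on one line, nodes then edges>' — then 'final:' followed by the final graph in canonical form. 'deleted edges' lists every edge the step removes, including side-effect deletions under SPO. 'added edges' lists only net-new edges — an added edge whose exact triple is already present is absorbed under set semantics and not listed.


step 1: rule r2; match: 0->0, 1->5, 2->6; deleted nodes (none); deleted edges (none); added nodes 18; added edges (0,18,e); result: nodes: 0:p, 2:q, 3:q, 5:p, 6:p, 8:q, 13:p, 14:q, 15:q, 17:q, 18:q edges: (0,5,e); (0,18,e); (2,0,e); (2,3,e); (2,17,e); (3,8,e); (3,13,e); (5,2,e); (5,13,e); (5,14,e); (6,5,e); (6,13,e); (6,15,e); (8,0,e); (13,14,e); (14,8,e); (14,17,e); (17,14,e)
step 2: rule r2; match: 0->0, 1->5, 2->6; deleted nodes (none); deleted edges (none); added nodes 19; added edges (0,19,e); result: nodes: 0:p, 2:q, 3:q, 5:p, 6:p, 8:q, 13:p, 14:q, 15:q, 17:q, 18:q, 19:q edges: (0,5,e); (0,18,e); (0,19,e); (2,0,e); (2,3,e); (2,17,e); (3,8,e); (3,13,e); (5,2,e); (5,13,e); (5,14,e); (6,5,e); (6,13,e); (6,15,e); (8,0,e); (13,14,e); (14,8,e); (14,17,e); (17,14,e)
step 3: rule r2; match: 0->0, 1->5, 2->6; deleted nodes (none); deleted edges (none); added nodes 20; added edges (0,20,e); result: nodes: 0:p, 2:q, 3:q, 5:p, 6:p, 8:q, 13:p, 14:q, 15:q, 17:q, 18:q, 19:q, 20:q edges: (0,5,e); (0,18,e); (0,19,e); (0,20,e); (2,0,e); (2,3,e); (2,17,e); (3,8,e); (3,13,e); (5,2,e); (5,13,e); (5,14,e); (6,5,e); (6,13,e); (6,15,e); (8,0,e); (13,14,e); (14,8,e); (14,17,e); (17,14,e)
final:
nodes: 0:p, 2:q, 3:q, 5:p, 6:p, 8:q, 13:p, 14:q, 15:q, 17:q, 18:q, 19:q, 20:q
edges: (0,5,e); (0,18,e); (0,19,e); (0,20,e); (2,0,e); (2,3,e); (2,17,e); (3,8,e); (3,13,e); (5,2,e); (5,13,e); (5,14,e); (6,5,e); (6,13,e); (6,15,e); (8,0,e); (13,14,e); (14,8,e); (14,17,e); (17,14,e)


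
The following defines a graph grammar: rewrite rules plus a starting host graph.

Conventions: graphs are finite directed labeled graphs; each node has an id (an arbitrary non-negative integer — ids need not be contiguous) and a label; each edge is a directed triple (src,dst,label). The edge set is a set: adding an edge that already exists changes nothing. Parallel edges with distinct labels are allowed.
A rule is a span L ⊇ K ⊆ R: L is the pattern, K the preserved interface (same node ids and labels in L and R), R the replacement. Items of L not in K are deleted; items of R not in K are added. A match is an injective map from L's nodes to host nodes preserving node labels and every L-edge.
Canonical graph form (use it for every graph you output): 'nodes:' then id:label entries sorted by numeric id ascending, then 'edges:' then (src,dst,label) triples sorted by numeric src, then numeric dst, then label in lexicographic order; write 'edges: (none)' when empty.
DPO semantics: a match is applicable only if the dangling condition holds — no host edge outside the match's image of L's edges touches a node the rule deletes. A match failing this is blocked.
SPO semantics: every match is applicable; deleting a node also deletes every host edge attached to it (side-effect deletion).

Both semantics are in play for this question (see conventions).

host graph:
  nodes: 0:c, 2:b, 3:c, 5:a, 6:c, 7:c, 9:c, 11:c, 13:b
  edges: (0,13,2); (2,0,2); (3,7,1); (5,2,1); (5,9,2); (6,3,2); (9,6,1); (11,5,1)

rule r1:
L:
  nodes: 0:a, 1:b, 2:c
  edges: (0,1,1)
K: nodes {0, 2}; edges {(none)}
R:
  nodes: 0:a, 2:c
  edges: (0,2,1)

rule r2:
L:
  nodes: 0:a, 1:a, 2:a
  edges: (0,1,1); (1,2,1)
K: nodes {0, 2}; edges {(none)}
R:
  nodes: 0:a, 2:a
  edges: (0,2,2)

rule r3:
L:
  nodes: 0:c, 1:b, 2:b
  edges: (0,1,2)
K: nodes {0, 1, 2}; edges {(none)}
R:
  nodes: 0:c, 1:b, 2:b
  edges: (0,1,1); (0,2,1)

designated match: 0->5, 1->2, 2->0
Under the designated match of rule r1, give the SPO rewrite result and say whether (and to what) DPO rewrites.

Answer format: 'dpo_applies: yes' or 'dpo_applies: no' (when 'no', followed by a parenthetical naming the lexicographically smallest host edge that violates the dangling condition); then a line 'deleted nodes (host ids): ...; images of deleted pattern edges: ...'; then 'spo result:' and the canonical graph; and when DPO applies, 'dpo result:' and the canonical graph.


dpo_applies: no
(the rule deletes node 2, which keeps host edge (2,0,2) outside the match image — the dangling condition fails, DPO blocks; SPO proceeds and side-deletes such edges)
deleted nodes (host ids): 2; images of deleted pattern edges: (5,2,1)
spo result:
nodes: 0:c, 3:c, 5:a, 6:c, 7:c, 9:c, 11:c, 13:b
edges: (0,13,2); (3,7,1); (5,0,1); (5,9,2); (6,3,2); (9,6,1); (11,5,1)


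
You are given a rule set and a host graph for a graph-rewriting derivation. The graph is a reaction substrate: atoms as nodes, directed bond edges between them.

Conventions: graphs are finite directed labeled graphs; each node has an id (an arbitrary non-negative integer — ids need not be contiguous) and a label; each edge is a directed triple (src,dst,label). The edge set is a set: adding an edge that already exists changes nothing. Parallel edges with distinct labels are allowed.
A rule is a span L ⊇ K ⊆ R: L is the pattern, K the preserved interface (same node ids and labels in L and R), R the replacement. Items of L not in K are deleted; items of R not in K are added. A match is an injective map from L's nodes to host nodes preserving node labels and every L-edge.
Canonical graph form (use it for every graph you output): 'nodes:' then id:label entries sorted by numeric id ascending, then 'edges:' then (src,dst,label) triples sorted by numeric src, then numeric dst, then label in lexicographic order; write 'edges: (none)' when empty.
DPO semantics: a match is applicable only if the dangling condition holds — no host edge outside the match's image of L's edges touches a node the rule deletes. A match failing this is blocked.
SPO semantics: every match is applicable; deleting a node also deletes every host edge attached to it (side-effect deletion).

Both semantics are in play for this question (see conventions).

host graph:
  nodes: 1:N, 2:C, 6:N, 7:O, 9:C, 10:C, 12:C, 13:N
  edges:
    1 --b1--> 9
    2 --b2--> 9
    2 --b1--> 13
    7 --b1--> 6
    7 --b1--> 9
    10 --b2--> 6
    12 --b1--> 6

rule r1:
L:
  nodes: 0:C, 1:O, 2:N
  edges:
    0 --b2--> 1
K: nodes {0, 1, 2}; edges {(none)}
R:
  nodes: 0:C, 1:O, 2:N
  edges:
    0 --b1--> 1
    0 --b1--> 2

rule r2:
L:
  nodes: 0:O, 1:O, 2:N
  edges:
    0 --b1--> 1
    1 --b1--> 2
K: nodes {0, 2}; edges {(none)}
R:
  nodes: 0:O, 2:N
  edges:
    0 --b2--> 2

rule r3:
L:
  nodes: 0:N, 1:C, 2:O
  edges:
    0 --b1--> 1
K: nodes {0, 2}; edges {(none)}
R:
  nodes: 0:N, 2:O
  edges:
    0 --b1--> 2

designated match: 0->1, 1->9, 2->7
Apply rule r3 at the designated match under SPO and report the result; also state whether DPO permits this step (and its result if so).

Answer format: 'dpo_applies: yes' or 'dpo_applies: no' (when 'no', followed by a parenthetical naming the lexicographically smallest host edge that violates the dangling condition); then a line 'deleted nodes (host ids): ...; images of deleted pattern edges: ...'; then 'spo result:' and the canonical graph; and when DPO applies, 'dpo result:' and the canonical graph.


dpo_applies: no
(the rule deletes node 9, which keeps host edge (2,9,b2) outside the match image — the dangling condition fails, DPO blocks; SPO proceeds and side-deletes such edges)
deleted nodes (host ids): 9; images of deleted pattern edges: (1,9,b1)
spo result:
nodes: 1:N, 2:C, 6:N, 7:O, 10:C, 12:C, 13:N
edges: (1,7,b1); (2,13,b1); (7,6,b1); (10,6,b2); (12,6,b1)


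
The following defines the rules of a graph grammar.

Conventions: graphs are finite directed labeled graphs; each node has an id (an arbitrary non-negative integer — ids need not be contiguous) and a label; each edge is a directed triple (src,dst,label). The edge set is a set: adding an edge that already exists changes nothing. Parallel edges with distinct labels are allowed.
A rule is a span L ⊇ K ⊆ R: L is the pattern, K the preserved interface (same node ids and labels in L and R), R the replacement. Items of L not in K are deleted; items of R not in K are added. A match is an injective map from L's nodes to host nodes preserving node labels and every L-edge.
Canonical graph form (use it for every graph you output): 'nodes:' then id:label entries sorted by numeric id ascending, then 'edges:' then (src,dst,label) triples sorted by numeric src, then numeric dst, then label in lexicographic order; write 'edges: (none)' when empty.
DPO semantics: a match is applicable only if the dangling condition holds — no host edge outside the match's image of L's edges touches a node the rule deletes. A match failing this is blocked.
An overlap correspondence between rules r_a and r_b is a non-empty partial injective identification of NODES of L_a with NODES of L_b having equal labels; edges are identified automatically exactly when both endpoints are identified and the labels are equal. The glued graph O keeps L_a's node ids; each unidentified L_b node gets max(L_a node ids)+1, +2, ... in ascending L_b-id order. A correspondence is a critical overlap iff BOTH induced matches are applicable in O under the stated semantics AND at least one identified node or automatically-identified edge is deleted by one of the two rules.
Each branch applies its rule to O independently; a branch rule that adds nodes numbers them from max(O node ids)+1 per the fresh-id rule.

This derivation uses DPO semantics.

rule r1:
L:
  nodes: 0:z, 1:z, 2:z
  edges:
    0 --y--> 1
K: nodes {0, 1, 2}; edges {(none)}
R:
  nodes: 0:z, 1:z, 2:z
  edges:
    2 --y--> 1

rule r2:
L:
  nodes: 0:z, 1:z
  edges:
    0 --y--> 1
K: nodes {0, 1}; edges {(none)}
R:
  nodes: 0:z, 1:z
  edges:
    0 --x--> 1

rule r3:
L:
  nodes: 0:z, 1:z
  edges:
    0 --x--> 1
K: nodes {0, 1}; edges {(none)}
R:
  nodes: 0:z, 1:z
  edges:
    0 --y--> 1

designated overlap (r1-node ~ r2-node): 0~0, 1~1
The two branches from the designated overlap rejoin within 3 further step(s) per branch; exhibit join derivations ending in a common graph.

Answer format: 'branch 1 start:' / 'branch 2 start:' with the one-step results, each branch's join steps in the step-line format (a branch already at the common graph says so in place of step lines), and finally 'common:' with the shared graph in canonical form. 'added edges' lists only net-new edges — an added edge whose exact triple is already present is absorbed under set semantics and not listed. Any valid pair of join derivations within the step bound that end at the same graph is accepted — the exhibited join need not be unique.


branch 1 start:
nodes: 0:z, 1:z, 2:z
edges: (2,1,y)
branch 2 start:
nodes: 0:z, 1:z, 2:z
edges: (0,1,x)
branch 1 step 1: rule r1; match: 0->2, 1->1, 2->0; deleted nodes (none); deleted edges (2,1,y); added nodes (none); added edges (0,1,y); result: nodes: 0:z, 1:z, 2:z edges: (0,1,y)
branch 2 step 1: rule r3; match: 0->0, 1->1; deleted nodes (none); deleted edges (0,1,x); added nodes (none); added edges (0,1,y); result: nodes: 0:z, 1:z, 2:z edges: (0,1,y)
common:
nodes: 0:z, 1:z, 2:z
edges: (0,1,y)


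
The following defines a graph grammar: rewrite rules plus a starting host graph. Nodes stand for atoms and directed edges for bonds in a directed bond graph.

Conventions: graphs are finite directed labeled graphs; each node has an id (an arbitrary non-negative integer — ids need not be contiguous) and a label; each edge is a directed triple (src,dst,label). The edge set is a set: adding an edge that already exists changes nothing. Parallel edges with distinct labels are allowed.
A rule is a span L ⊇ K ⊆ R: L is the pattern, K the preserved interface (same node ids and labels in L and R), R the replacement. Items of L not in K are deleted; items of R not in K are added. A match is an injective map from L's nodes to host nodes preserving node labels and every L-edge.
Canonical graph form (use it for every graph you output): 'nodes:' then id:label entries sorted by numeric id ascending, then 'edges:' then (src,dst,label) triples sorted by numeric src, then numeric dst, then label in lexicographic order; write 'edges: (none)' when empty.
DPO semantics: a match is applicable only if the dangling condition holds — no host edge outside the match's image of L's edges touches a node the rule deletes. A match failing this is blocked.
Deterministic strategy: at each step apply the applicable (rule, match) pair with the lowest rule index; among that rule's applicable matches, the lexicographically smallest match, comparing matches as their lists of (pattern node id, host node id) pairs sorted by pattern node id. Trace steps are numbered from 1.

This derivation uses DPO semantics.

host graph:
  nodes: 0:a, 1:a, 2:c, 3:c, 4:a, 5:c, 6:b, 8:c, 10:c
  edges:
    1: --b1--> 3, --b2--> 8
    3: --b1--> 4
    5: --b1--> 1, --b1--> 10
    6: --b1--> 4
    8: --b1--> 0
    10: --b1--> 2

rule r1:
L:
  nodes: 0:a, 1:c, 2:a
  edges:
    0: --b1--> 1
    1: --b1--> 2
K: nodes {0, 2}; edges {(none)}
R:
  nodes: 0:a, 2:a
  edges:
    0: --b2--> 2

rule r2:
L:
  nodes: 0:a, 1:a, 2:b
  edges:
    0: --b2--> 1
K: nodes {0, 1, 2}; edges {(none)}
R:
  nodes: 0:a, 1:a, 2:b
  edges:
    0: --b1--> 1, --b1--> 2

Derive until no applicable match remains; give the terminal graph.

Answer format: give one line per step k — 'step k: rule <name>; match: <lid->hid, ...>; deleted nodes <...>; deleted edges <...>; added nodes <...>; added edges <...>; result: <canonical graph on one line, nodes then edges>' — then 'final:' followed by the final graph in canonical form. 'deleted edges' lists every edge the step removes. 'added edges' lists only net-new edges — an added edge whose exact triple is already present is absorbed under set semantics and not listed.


step 1: rule r1; match: 0->1, 1->3, 2->4; deleted nodes 3; deleted edges (1,3,b1); (3,4,b1); added nodes (none); added edges (1,4,b2); result: nodes: 0:a, 1:a, 2:c, 4:a, 5:c, 6:b, 8:c, 10:c edges: (1,4,b2); (1,8,b2); (5,1,b1); (5,10,b1); (6,4,b1); (8,0,b1); (10,2,b1)
step 2: rule r2; match: 0->1, 1->4, 2->6; deleted nodes (none); deleted edges (1,4,b2); added nodes (none); added edges (1,4,b1); (1,6,b1); result: nodes: 0:a, 1:a, 2:c, 4:a, 5:c, 6:b, 8:c, 10:c edges: (1,4,b1); (1,6,b1); (1,8,b2); (5,1,b1); (5,10,b1); (6,4,b1); (8,0,b1); (10,2,b1)
final:
nodes: 0:a, 1:a, 2:c, 4:a, 5:c, 6:b, 8:c, 10:c
edges: (1,4,b1); (1,6,b1); (1,8,b2); (5,1,b1); (5,10,b1); (6,4,b1); (8,0,b1); (10,2,b1)


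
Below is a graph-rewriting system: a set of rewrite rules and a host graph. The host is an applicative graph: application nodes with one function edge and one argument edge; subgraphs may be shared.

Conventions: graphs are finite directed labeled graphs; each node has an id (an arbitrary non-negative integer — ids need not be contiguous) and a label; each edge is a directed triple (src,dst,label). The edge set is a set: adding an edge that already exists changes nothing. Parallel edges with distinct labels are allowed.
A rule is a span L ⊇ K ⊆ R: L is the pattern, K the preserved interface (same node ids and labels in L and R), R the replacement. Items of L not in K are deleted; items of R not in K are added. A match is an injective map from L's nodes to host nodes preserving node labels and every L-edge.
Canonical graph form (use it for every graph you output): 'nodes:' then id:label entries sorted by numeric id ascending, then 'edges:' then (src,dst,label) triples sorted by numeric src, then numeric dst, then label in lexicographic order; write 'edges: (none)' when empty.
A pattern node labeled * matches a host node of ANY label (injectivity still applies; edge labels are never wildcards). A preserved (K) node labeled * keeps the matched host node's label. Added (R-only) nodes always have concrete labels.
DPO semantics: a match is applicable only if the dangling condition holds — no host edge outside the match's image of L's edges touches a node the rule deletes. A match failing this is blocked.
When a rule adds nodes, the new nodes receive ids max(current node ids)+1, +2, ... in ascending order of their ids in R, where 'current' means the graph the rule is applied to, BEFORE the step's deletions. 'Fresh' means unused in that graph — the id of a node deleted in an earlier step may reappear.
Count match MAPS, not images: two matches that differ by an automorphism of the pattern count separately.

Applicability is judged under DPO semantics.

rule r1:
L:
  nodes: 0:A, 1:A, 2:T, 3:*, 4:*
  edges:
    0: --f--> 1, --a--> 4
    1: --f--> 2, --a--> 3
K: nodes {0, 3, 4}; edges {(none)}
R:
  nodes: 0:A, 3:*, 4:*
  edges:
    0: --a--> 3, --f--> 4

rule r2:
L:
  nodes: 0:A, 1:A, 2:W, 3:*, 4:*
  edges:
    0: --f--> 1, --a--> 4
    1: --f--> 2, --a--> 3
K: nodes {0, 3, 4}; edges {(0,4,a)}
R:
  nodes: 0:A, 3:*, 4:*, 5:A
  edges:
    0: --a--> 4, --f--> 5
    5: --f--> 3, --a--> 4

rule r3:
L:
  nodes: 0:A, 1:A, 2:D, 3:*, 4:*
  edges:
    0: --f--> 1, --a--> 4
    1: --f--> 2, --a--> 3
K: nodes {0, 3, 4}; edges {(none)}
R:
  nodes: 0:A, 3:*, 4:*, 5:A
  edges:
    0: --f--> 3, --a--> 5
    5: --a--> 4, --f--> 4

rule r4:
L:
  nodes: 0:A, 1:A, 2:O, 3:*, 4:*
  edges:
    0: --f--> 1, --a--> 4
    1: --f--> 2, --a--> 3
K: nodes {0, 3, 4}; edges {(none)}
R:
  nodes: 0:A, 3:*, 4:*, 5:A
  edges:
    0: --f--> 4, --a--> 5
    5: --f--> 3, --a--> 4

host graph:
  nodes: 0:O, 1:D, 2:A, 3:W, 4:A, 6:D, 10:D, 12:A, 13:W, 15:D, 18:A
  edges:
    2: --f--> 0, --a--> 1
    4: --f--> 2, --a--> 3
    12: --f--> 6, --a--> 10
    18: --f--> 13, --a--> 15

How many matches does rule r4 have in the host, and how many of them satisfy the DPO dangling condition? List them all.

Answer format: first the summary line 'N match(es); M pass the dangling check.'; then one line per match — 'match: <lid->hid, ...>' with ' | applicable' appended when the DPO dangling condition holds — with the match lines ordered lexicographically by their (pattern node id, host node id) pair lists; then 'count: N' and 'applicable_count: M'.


1 match(es); 1 pass the dangling check.
match: 0->4, 1->2, 2->0, 3->1, 4->3 | applicable
count: 1
applicable_count: 1


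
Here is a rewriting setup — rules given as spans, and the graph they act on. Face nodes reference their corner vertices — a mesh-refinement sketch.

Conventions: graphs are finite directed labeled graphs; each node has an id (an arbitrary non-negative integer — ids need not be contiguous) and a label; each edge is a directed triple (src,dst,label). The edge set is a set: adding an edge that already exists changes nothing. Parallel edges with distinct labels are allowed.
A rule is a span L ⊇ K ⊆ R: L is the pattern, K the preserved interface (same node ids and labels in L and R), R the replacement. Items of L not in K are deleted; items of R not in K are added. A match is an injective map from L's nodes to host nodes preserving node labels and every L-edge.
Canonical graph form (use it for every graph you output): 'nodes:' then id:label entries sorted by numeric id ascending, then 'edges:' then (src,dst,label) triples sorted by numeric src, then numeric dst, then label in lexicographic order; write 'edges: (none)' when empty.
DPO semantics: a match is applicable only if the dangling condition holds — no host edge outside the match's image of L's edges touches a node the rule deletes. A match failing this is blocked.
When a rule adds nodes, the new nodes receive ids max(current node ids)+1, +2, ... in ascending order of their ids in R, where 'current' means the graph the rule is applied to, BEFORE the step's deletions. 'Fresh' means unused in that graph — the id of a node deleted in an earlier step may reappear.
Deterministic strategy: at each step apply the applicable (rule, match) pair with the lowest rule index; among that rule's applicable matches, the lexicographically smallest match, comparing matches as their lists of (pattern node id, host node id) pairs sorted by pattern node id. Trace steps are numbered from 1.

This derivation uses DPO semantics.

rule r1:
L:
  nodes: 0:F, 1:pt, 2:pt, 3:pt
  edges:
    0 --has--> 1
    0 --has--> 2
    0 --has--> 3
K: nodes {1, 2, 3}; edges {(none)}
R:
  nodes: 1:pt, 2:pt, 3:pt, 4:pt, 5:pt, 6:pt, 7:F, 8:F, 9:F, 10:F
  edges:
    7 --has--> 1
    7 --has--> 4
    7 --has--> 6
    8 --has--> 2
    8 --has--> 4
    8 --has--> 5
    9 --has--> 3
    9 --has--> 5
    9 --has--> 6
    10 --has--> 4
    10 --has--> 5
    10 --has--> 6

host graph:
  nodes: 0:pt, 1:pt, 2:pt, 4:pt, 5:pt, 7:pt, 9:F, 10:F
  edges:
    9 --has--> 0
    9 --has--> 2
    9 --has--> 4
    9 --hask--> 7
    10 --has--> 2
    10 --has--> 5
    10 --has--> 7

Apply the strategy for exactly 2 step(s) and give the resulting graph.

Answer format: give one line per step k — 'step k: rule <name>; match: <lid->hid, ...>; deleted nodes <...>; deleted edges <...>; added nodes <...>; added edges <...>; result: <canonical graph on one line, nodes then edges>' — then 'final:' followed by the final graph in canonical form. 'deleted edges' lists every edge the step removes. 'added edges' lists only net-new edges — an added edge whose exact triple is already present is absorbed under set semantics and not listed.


step 1: rule r1; match: 0->10, 1->2, 2->5, 3->7; deleted nodes 10; deleted edges (10,2,has); (10,5,has); (10,7,has); added nodes 11, 12, 13, 14, 15, 16, 17; added edges (14,2,has); (14,11,has); (14,13,has); (15,5,has); (15,11,has); (15,12,has); (16,7,has); (16,12,has); (16,13,has); (17,11,has); (17,12,has); (17,13,has); result: nodes: 0:pt, 1:pt, 2:pt, 4:pt, 5:pt, 7:pt, 9:F, 11:pt, 12:pt, 13:pt, 14:F, 15:F, 16:F, 17:F edges: (9,0,has); (9,2,has); (9,4,has); (9,7,hask); (14,2,has); (14,11,has); (14,13,has); (15,5,has); (15,11,has); (15,12,has); (16,7,has); (16,12,has); (16,13,has); (17,11,has); (17,12,has); (17,13,has)
step 2: rule r1; match: 0->14, 1->2, 2->11, 3->13; deleted nodes 14; deleted edges (14,2,has); (14,11,has); (14,13,has); added nodes 18, 19, 20, 21, 22, 23, 24; added edges (21,2,has); (21,18,has); (21,20,has); (22,11,has); (22,18,has); (22,19,has); (23,13,has); (23,19,has); (23,20,has); (24,18,has); (24,19,has); (24,20,has); result: nodes: 0:pt, 1:pt, 2:pt, 4:pt, 5:pt, 7:pt, 9:F, 11:pt, 12:pt, 13:pt, 15:F, 16:F, 17:F, 18:pt, 19:pt, 20:pt, 21:F, 22:F, 23:F, 24:F edges: (9,0,has); (9,2,has); (9,4,has); (9,7,hask); (15,5,has); (15,11,has); (15,12,has); (16,7,has); (16,12,has); (16,13,has); (17,11,has); (17,12,has); (17,13,has); (21,2,has); (21,18,has); (21,20,has); (22,11,has); (22,18,has); (22,19,has); (23,13,has); (23,19,has); (23,20,has); (24,18,has); (24,19,has); (24,20,has)
final:
nodes: 0:pt, 1:pt, 2:pt, 4:pt, 5:pt, 7:pt, 9:F, 11:pt, 12:pt, 13:pt, 15:F, 16:F, 17:F, 18:pt, 19:pt, 20:pt, 21:F, 22:F, 23:F, 24:F
edges: (9,0,has); (9,2,has); (9,4,has); (9,7,hask); (15,5,has); (15,11,has); (15,12,has); (16,7,has); (16,12,has); (16,13,has); (17,11,has); (17,12,has); (17,13,has); (21,2,has); (21,18,has); (21,20,has); (22,11,has); (22,18,has); (22,19,has); (23,13,has); (23,19,has); (23,20,has); (24,18,has); (24,19,has); (24,20,has)
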